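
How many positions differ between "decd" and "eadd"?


Comparing "decd" and "eadd" position by position:
  Position 0: 'd' vs 'e' => DIFFER
  Position 1: 'e' vs 'a' => DIFFER
  Position 2: 'c' vs 'd' => DIFFER
  Position 3: 'd' vs 'd' => same
Positions that differ: 3

3


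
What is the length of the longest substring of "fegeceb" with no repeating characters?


Input: "fegeceb"
Sliding window (track last position of each char):
  Position 0 ('f'): window [0,0] length 1 -- new best
  Position 1 ('e'): window [0,1] length 2 -- new best
  Position 2 ('g'): window [0,2] length 3 -- new best
  Position 3 ('e'): repeat (last at 1), move window start to 2
  Position 3 ('e'): window [2,3] length 2
  Position 4 ('c'): window [2,4] length 3
  Position 5 ('e'): repeat (last at 3), move window start to 4
  Position 5 ('e'): window [4,5] length 2
  Position 6 ('b'): window [4,6] length 3
Longest substring with no repeats: "feg" with length 3

3


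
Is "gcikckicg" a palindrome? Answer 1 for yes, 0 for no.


Input: gcikckicg
Reversed: gcikckicg
  Compare pos 0 ('g') with pos 8 ('g'): match
  Compare pos 1 ('c') with pos 7 ('c'): match
  Compare pos 2 ('i') with pos 6 ('i'): match
  Compare pos 3 ('k') with pos 5 ('k'): match
Result: palindrome

1


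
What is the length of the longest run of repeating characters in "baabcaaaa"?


Input: "baabcaaaa"
Scanning for longest run:
  Position 1 ('a'): new char, reset run to 1
  Position 2 ('a'): continues run of 'a', length=2
  Position 3 ('b'): new char, reset run to 1
  Position 4 ('c'): new char, reset run to 1
  Position 5 ('a'): new char, reset run to 1
  Position 6 ('a'): continues run of 'a', length=2
  Position 7 ('a'): continues run of 'a', length=3
  Position 8 ('a'): continues run of 'a', length=4
Longest run: 'a' with length 4

4


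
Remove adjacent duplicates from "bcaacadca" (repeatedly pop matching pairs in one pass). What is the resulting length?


Input: bcaacadca
Stack-based adjacent duplicate removal:
  Read 'b': push. Stack: b
  Read 'c': push. Stack: bc
  Read 'a': push. Stack: bca
  Read 'a': matches stack top 'a' => pop. Stack: bc
  Read 'c': matches stack top 'c' => pop. Stack: b
  Read 'a': push. Stack: ba
  Read 'd': push. Stack: bad
  Read 'c': push. Stack: badc
  Read 'a': push. Stack: badca
Final stack: "badca" (length 5)

5


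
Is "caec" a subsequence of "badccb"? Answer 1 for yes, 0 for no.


Check if "caec" is a subsequence of "badccb"
Greedy scan:
  Position 0 ('b'): no match needed
  Position 1 ('a'): no match needed
  Position 2 ('d'): no match needed
  Position 3 ('c'): matches sub[0] = 'c'
  Position 4 ('c'): no match needed
  Position 5 ('b'): no match needed
Only matched 1/4 characters => not a subsequence

0


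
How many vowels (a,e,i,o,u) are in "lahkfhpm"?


Input: lahkfhpm
Checking each character:
  'l' at position 0: consonant
  'a' at position 1: vowel (running total: 1)
  'h' at position 2: consonant
  'k' at position 3: consonant
  'f' at position 4: consonant
  'h' at position 5: consonant
  'p' at position 6: consonant
  'm' at position 7: consonant
Total vowels: 1

1


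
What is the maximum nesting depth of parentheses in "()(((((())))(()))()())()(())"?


Input: "()(((((())))(()))()())()(())"
Tracking depth:
  Position 0 '(': depth becomes 1
  Position 1 ')': depth becomes 0
  Position 2 '(': depth becomes 1
  Position 3 '(': depth becomes 2
  Position 4 '(': depth becomes 3
  Position 5 '(': depth becomes 4
  Position 6 '(': depth becomes 5
  Position 7 '(': depth becomes 6
  Position 8 ')': depth becomes 5
  Position 9 ')': depth becomes 4
  Position 10 ')': depth becomes 3
  Position 11 ')': depth becomes 2
  Position 12 '(': depth becomes 3
  Position 13 '(': depth becomes 4
  Position 14 ')': depth becomes 3
  Position 15 ')': depth becomes 2
  Position 16 ')': depth becomes 1
  Position 17 '(': depth becomes 2
  Position 18 ')': depth becomes 1
  Position 19 '(': depth becomes 2
  Position 20 ')': depth becomes 1
  Position 21 ')': depth becomes 0
  Position 22 '(': depth becomes 1
  Position 23 ')': depth becomes 0
  Position 24 '(': depth becomes 1
  Position 25 '(': depth becomes 2
  Position 26 ')': depth becomes 1
  Position 27 ')': depth becomes 0
Maximum depth reached: 6

6


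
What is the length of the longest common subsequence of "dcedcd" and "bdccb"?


LCS of "dcedcd" and "bdccb"
DP table:
           b    d    c    c    b
      0    0    0    0    0    0
  d   0    0    1    1    1    1
  c   0    0    1    2    2    2
  e   0    0    1    2    2    2
  d   0    0    1    2    2    2
  c   0    0    1    2    3    3
  d   0    0    1    2    3    3
LCS length = dp[6][5] = 3

3


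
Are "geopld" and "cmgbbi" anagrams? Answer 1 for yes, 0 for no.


Strings: "geopld", "cmgbbi"
Sorted first:  deglop
Sorted second: bbcgim
Differ at position 0: 'd' vs 'b' => not anagrams

0


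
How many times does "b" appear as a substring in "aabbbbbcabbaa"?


Searching for "b" in "aabbbbbcabbaa"
Scanning each position:
  Position 0: "a" => no
  Position 1: "a" => no
  Position 2: "b" => MATCH
  Position 3: "b" => MATCH
  Position 4: "b" => MATCH
  Position 5: "b" => MATCH
  Position 6: "b" => MATCH
  Position 7: "c" => no
  Position 8: "a" => no
  Position 9: "b" => MATCH
  Position 10: "b" => MATCH
  Position 11: "a" => no
  Position 12: "a" => no
Total occurrences: 7

7


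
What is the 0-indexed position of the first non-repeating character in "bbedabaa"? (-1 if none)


Input: bbedabaa
Character frequencies:
  'a': 3
  'b': 3
  'd': 1
  'e': 1
Scanning left to right for freq == 1:
  Position 0 ('b'): freq=3, skip
  Position 1 ('b'): freq=3, skip
  Position 2 ('e'): unique! => answer = 2

2


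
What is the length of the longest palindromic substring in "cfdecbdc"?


Input: "cfdecbdc"
Checking substrings for palindromes:
  No multi-char palindromic substrings found
Longest palindromic substring: "c" with length 1

1


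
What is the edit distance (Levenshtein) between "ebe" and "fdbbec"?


Computing edit distance: "ebe" -> "fdbbec"
DP table:
           f    d    b    b    e    c
      0    1    2    3    4    5    6
  e   1    1    2    3    4    4    5
  b   2    2    2    2    3    4    5
  e   3    3    3    3    3    3    4
Edit distance = dp[3][6] = 4

4


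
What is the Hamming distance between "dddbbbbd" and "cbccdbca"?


Comparing "dddbbbbd" and "cbccdbca" position by position:
  Position 0: 'd' vs 'c' => differ
  Position 1: 'd' vs 'b' => differ
  Position 2: 'd' vs 'c' => differ
  Position 3: 'b' vs 'c' => differ
  Position 4: 'b' vs 'd' => differ
  Position 5: 'b' vs 'b' => same
  Position 6: 'b' vs 'c' => differ
  Position 7: 'd' vs 'a' => differ
Total differences (Hamming distance): 7

7


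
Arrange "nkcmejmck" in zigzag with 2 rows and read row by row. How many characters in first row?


Zigzag "nkcmejmck" into 2 rows:
Placing characters:
  'n' => row 0
  'k' => row 1
  'c' => row 0
  'm' => row 1
  'e' => row 0
  'j' => row 1
  'm' => row 0
  'c' => row 1
  'k' => row 0
Rows:
  Row 0: "ncemk"
  Row 1: "kmjc"
First row length: 5

5


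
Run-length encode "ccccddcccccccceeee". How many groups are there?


Input: ccccddcccccccceeee
Scanning for consecutive runs:
  Group 1: 'c' x 4 (positions 0-3)
  Group 2: 'd' x 2 (positions 4-5)
  Group 3: 'c' x 8 (positions 6-13)
  Group 4: 'e' x 4 (positions 14-17)
Total groups: 4

4


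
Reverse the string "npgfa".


Input: npgfa
Reading characters right to left:
  Position 4: 'a'
  Position 3: 'f'
  Position 2: 'g'
  Position 1: 'p'
  Position 0: 'n'
Reversed: afgpn

afgpn


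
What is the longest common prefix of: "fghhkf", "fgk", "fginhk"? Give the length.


Words: fghhkf, fgk, fginhk
  Position 0: all 'f' => match
  Position 1: all 'g' => match
  Position 2: ('h', 'k', 'i') => mismatch, stop
LCP = "fg" (length 2)

2


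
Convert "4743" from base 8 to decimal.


Input: "4743" in base 8
Positional expansion:
  Digit '4' (value 4) x 8^3 = 2048
  Digit '7' (value 7) x 8^2 = 448
  Digit '4' (value 4) x 8^1 = 32
  Digit '3' (value 3) x 8^0 = 3
Sum = 2531

2531


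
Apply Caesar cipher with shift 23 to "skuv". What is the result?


Caesar cipher: shift "skuv" by 23
  's' (pos 18) + 23 = pos 15 = 'p'
  'k' (pos 10) + 23 = pos 7 = 'h'
  'u' (pos 20) + 23 = pos 17 = 'r'
  'v' (pos 21) + 23 = pos 18 = 's'
Result: phrs

phrs


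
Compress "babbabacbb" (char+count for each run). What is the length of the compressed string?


Input: babbabacbb
Runs:
  'b' x 1 => "b1"
  'a' x 1 => "a1"
  'b' x 2 => "b2"
  'a' x 1 => "a1"
  'b' x 1 => "b1"
  'a' x 1 => "a1"
  'c' x 1 => "c1"
  'b' x 2 => "b2"
Compressed: "b1a1b2a1b1a1c1b2"
Compressed length: 16

16


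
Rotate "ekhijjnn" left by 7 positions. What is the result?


Input: "ekhijjnn", rotate left by 7
First 7 characters: "ekhijjn"
Remaining characters: "n"
Concatenate remaining + first: "n" + "ekhijjn" = "nekhijjn"

nekhijjn


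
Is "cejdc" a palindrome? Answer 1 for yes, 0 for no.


Input: cejdc
Reversed: cdjec
  Compare pos 0 ('c') with pos 4 ('c'): match
  Compare pos 1 ('e') with pos 3 ('d'): MISMATCH
Result: not a palindrome

0


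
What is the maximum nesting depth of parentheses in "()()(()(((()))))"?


Input: "()()(()(((()))))"
Tracking depth:
  Position 0 '(': depth becomes 1
  Position 1 ')': depth becomes 0
  Position 2 '(': depth becomes 1
  Position 3 ')': depth becomes 0
  Position 4 '(': depth becomes 1
  Position 5 '(': depth becomes 2
  Position 6 ')': depth becomes 1
  Position 7 '(': depth becomes 2
  Position 8 '(': depth becomes 3
  Position 9 '(': depth becomes 4
  Position 10 '(': depth becomes 5
  Position 11 ')': depth becomes 4
  Position 12 ')': depth becomes 3
  Position 13 ')': depth becomes 2
  Position 14 ')': depth becomes 1
  Position 15 ')': depth becomes 0
Maximum depth reached: 5

5


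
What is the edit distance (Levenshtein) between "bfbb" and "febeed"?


Computing edit distance: "bfbb" -> "febeed"
DP table:
           f    e    b    e    e    d
      0    1    2    3    4    5    6
  b   1    1    2    2    3    4    5
  f   2    1    2    3    3    4    5
  b   3    2    2    2    3    4    5
  b   4    3    3    2    3    4    5
Edit distance = dp[4][6] = 5

5


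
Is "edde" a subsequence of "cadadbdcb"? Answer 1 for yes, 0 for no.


Check if "edde" is a subsequence of "cadadbdcb"
Greedy scan:
  Position 0 ('c'): no match needed
  Position 1 ('a'): no match needed
  Position 2 ('d'): no match needed
  Position 3 ('a'): no match needed
  Position 4 ('d'): no match needed
  Position 5 ('b'): no match needed
  Position 6 ('d'): no match needed
  Position 7 ('c'): no match needed
  Position 8 ('b'): no match needed
Only matched 0/4 characters => not a subsequence

0


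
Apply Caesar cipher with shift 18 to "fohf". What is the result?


Caesar cipher: shift "fohf" by 18
  'f' (pos 5) + 18 = pos 23 = 'x'
  'o' (pos 14) + 18 = pos 6 = 'g'
  'h' (pos 7) + 18 = pos 25 = 'z'
  'f' (pos 5) + 18 = pos 23 = 'x'
Result: xgzx

xgzx


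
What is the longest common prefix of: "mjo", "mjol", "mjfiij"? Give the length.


Words: mjo, mjol, mjfiij
  Position 0: all 'm' => match
  Position 1: all 'j' => match
  Position 2: ('o', 'o', 'f') => mismatch, stop
LCP = "mj" (length 2)

2


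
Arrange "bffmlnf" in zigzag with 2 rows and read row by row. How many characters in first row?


Zigzag "bffmlnf" into 2 rows:
Placing characters:
  'b' => row 0
  'f' => row 1
  'f' => row 0
  'm' => row 1
  'l' => row 0
  'n' => row 1
  'f' => row 0
Rows:
  Row 0: "bflf"
  Row 1: "fmn"
First row length: 4

4


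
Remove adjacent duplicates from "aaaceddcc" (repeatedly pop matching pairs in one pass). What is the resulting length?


Input: aaaceddcc
Stack-based adjacent duplicate removal:
  Read 'a': push. Stack: a
  Read 'a': matches stack top 'a' => pop. Stack: (empty)
  Read 'a': push. Stack: a
  Read 'c': push. Stack: ac
  Read 'e': push. Stack: ace
  Read 'd': push. Stack: aced
  Read 'd': matches stack top 'd' => pop. Stack: ace
  Read 'c': push. Stack: acec
  Read 'c': matches stack top 'c' => pop. Stack: ace
Final stack: "ace" (length 3)

3


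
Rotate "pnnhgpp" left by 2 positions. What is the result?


Input: "pnnhgpp", rotate left by 2
First 2 characters: "pn"
Remaining characters: "nhgpp"
Concatenate remaining + first: "nhgpp" + "pn" = "nhgpppn"

nhgpppn


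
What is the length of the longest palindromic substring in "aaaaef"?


Input: "aaaaef"
Checking substrings for palindromes:
  [0:4] "aaaa" (len 4) => palindrome
  [0:3] "aaa" (len 3) => palindrome
  [1:4] "aaa" (len 3) => palindrome
  [0:2] "aa" (len 2) => palindrome
  [1:3] "aa" (len 2) => palindrome
  [2:4] "aa" (len 2) => palindrome
Longest palindromic substring: "aaaa" with length 4

4


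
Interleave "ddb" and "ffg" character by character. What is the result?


Interleaving "ddb" and "ffg":
  Position 0: 'd' from first, 'f' from second => "df"
  Position 1: 'd' from first, 'f' from second => "df"
  Position 2: 'b' from first, 'g' from second => "bg"
Result: dfdfbg

dfdfbg


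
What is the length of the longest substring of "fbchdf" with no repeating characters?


Input: "fbchdf"
Sliding window (track last position of each char):
  Position 0 ('f'): window [0,0] length 1 -- new best
  Position 1 ('b'): window [0,1] length 2 -- new best
  Position 2 ('c'): window [0,2] length 3 -- new best
  Position 3 ('h'): window [0,3] length 4 -- new best
  Position 4 ('d'): window [0,4] length 5 -- new best
  Position 5 ('f'): repeat (last at 0), move window start to 1
  Position 5 ('f'): window [1,5] length 5
Longest substring with no repeats: "fbchd" with length 5

5


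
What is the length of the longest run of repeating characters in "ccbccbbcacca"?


Input: "ccbccbbcacca"
Scanning for longest run:
  Position 1 ('c'): continues run of 'c', length=2
  Position 2 ('b'): new char, reset run to 1
  Position 3 ('c'): new char, reset run to 1
  Position 4 ('c'): continues run of 'c', length=2
  Position 5 ('b'): new char, reset run to 1
  Position 6 ('b'): continues run of 'b', length=2
  Position 7 ('c'): new char, reset run to 1
  Position 8 ('a'): new char, reset run to 1
  Position 9 ('c'): new char, reset run to 1
  Position 10 ('c'): continues run of 'c', length=2
  Position 11 ('a'): new char, reset run to 1
Longest run: 'c' with length 2

2


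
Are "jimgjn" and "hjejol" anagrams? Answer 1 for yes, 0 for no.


Strings: "jimgjn", "hjejol"
Sorted first:  gijjmn
Sorted second: ehjjlo
Differ at position 0: 'g' vs 'e' => not anagrams

0


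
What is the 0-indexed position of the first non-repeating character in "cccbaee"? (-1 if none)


Input: cccbaee
Character frequencies:
  'a': 1
  'b': 1
  'c': 3
  'e': 2
Scanning left to right for freq == 1:
  Position 0 ('c'): freq=3, skip
  Position 1 ('c'): freq=3, skip
  Position 2 ('c'): freq=3, skip
  Position 3 ('b'): unique! => answer = 3

3


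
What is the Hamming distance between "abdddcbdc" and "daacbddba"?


Comparing "abdddcbdc" and "daacbddba" position by position:
  Position 0: 'a' vs 'd' => differ
  Position 1: 'b' vs 'a' => differ
  Position 2: 'd' vs 'a' => differ
  Position 3: 'd' vs 'c' => differ
  Position 4: 'd' vs 'b' => differ
  Position 5: 'c' vs 'd' => differ
  Position 6: 'b' vs 'd' => differ
  Position 7: 'd' vs 'b' => differ
  Position 8: 'c' vs 'a' => differ
Total differences (Hamming distance): 9

9


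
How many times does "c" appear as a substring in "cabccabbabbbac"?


Searching for "c" in "cabccabbabbbac"
Scanning each position:
  Position 0: "c" => MATCH
  Position 1: "a" => no
  Position 2: "b" => no
  Position 3: "c" => MATCH
  Position 4: "c" => MATCH
  Position 5: "a" => no
  Position 6: "b" => no
  Position 7: "b" => no
  Position 8: "a" => no
  Position 9: "b" => no
  Position 10: "b" => no
  Position 11: "b" => no
  Position 12: "a" => no
  Position 13: "c" => MATCH
Total occurrences: 4

4


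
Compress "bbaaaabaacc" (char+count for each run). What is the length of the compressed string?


Input: bbaaaabaacc
Runs:
  'b' x 2 => "b2"
  'a' x 4 => "a4"
  'b' x 1 => "b1"
  'a' x 2 => "a2"
  'c' x 2 => "c2"
Compressed: "b2a4b1a2c2"
Compressed length: 10

10


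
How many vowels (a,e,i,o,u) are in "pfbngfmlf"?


Input: pfbngfmlf
Checking each character:
  'p' at position 0: consonant
  'f' at position 1: consonant
  'b' at position 2: consonant
  'n' at position 3: consonant
  'g' at position 4: consonant
  'f' at position 5: consonant
  'm' at position 6: consonant
  'l' at position 7: consonant
  'f' at position 8: consonant
Total vowels: 0

0


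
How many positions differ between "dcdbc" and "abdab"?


Comparing "dcdbc" and "abdab" position by position:
  Position 0: 'd' vs 'a' => DIFFER
  Position 1: 'c' vs 'b' => DIFFER
  Position 2: 'd' vs 'd' => same
  Position 3: 'b' vs 'a' => DIFFER
  Position 4: 'c' vs 'b' => DIFFER
Positions that differ: 4

4


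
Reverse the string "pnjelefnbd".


Input: pnjelefnbd
Reading characters right to left:
  Position 9: 'd'
  Position 8: 'b'
  Position 7: 'n'
  Position 6: 'f'
  Position 5: 'e'
  Position 4: 'l'
  Position 3: 'e'
  Position 2: 'j'
  Position 1: 'n'
  Position 0: 'p'
Reversed: dbnfelejnp

dbnfelejnp


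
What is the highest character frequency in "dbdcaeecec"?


Input: dbdcaeecec
Character counts:
  'a': 1
  'b': 1
  'c': 3
  'd': 2
  'e': 3
Maximum frequency: 3

3


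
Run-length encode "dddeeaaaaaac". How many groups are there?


Input: dddeeaaaaaac
Scanning for consecutive runs:
  Group 1: 'd' x 3 (positions 0-2)
  Group 2: 'e' x 2 (positions 3-4)
  Group 3: 'a' x 6 (positions 5-10)
  Group 4: 'c' x 1 (positions 11-11)
Total groups: 4

4


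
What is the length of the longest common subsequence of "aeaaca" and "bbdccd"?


LCS of "aeaaca" and "bbdccd"
DP table:
           b    b    d    c    c    d
      0    0    0    0    0    0    0
  a   0    0    0    0    0    0    0
  e   0    0    0    0    0    0    0
  a   0    0    0    0    0    0    0
  a   0    0    0    0    0    0    0
  c   0    0    0    0    1    1    1
  a   0    0    0    0    1    1    1
LCS length = dp[6][6] = 1

1


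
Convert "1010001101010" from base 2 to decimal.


Input: "1010001101010" in base 2
Positional expansion:
  Digit '1' (value 1) x 2^12 = 4096
  Digit '0' (value 0) x 2^11 = 0
  Digit '1' (value 1) x 2^10 = 1024
  Digit '0' (value 0) x 2^9 = 0
  Digit '0' (value 0) x 2^8 = 0
  Digit '0' (value 0) x 2^7 = 0
  Digit '1' (value 1) x 2^6 = 64
  Digit '1' (value 1) x 2^5 = 32
  Digit '0' (value 0) x 2^4 = 0
  Digit '1' (value 1) x 2^3 = 8
  Digit '0' (value 0) x 2^2 = 0
  Digit '1' (value 1) x 2^1 = 2
  Digit '0' (value 0) x 2^0 = 0
Sum = 5226

5226


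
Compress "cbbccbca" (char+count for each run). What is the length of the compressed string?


Input: cbbccbca
Runs:
  'c' x 1 => "c1"
  'b' x 2 => "b2"
  'c' x 2 => "c2"
  'b' x 1 => "b1"
  'c' x 1 => "c1"
  'a' x 1 => "a1"
Compressed: "c1b2c2b1c1a1"
Compressed length: 12

12


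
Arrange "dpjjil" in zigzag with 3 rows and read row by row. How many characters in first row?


Zigzag "dpjjil" into 3 rows:
Placing characters:
  'd' => row 0
  'p' => row 1
  'j' => row 2
  'j' => row 1
  'i' => row 0
  'l' => row 1
Rows:
  Row 0: "di"
  Row 1: "pjl"
  Row 2: "j"
First row length: 2

2


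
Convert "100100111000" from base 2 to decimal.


Input: "100100111000" in base 2
Positional expansion:
  Digit '1' (value 1) x 2^11 = 2048
  Digit '0' (value 0) x 2^10 = 0
  Digit '0' (value 0) x 2^9 = 0
  Digit '1' (value 1) x 2^8 = 256
  Digit '0' (value 0) x 2^7 = 0
  Digit '0' (value 0) x 2^6 = 0
  Digit '1' (value 1) x 2^5 = 32
  Digit '1' (value 1) x 2^4 = 16
  Digit '1' (value 1) x 2^3 = 8
  Digit '0' (value 0) x 2^2 = 0
  Digit '0' (value 0) x 2^1 = 0
  Digit '0' (value 0) x 2^0 = 0
Sum = 2360

2360


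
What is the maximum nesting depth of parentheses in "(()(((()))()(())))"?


Input: "(()(((()))()(())))"
Tracking depth:
  Position 0 '(': depth becomes 1
  Position 1 '(': depth becomes 2
  Position 2 ')': depth becomes 1
  Position 3 '(': depth becomes 2
  Position 4 '(': depth becomes 3
  Position 5 '(': depth becomes 4
  Position 6 '(': depth becomes 5
  Position 7 ')': depth becomes 4
  Position 8 ')': depth becomes 3
  Position 9 ')': depth becomes 2
  Position 10 '(': depth becomes 3
  Position 11 ')': depth becomes 2
  Position 12 '(': depth becomes 3
  Position 13 '(': depth becomes 4
  Position 14 ')': depth becomes 3
  Position 15 ')': depth becomes 2
  Position 16 ')': depth becomes 1
  Position 17 ')': depth becomes 0
Maximum depth reached: 5

5


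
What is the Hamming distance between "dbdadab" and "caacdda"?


Comparing "dbdadab" and "caacdda" position by position:
  Position 0: 'd' vs 'c' => differ
  Position 1: 'b' vs 'a' => differ
  Position 2: 'd' vs 'a' => differ
  Position 3: 'a' vs 'c' => differ
  Position 4: 'd' vs 'd' => same
  Position 5: 'a' vs 'd' => differ
  Position 6: 'b' vs 'a' => differ
Total differences (Hamming distance): 6

6


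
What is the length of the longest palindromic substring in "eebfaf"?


Input: "eebfaf"
Checking substrings for palindromes:
  [3:6] "faf" (len 3) => palindrome
  [0:2] "ee" (len 2) => palindrome
Longest palindromic substring: "faf" with length 3

3


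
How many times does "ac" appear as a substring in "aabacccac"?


Searching for "ac" in "aabacccac"
Scanning each position:
  Position 0: "aa" => no
  Position 1: "ab" => no
  Position 2: "ba" => no
  Position 3: "ac" => MATCH
  Position 4: "cc" => no
  Position 5: "cc" => no
  Position 6: "ca" => no
  Position 7: "ac" => MATCH
Total occurrences: 2

2


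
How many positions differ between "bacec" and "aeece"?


Comparing "bacec" and "aeece" position by position:
  Position 0: 'b' vs 'a' => DIFFER
  Position 1: 'a' vs 'e' => DIFFER
  Position 2: 'c' vs 'e' => DIFFER
  Position 3: 'e' vs 'c' => DIFFER
  Position 4: 'c' vs 'e' => DIFFER
Positions that differ: 5

5


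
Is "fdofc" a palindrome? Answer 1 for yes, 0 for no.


Input: fdofc
Reversed: cfodf
  Compare pos 0 ('f') with pos 4 ('c'): MISMATCH
  Compare pos 1 ('d') with pos 3 ('f'): MISMATCH
Result: not a palindrome

0


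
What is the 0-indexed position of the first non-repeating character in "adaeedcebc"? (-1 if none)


Input: adaeedcebc
Character frequencies:
  'a': 2
  'b': 1
  'c': 2
  'd': 2
  'e': 3
Scanning left to right for freq == 1:
  Position 0 ('a'): freq=2, skip
  Position 1 ('d'): freq=2, skip
  Position 2 ('a'): freq=2, skip
  Position 3 ('e'): freq=3, skip
  Position 4 ('e'): freq=3, skip
  Position 5 ('d'): freq=2, skip
  Position 6 ('c'): freq=2, skip
  Position 7 ('e'): freq=3, skip
  Position 8 ('b'): unique! => answer = 8

8


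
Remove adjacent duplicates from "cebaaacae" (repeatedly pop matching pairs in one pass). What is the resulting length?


Input: cebaaacae
Stack-based adjacent duplicate removal:
  Read 'c': push. Stack: c
  Read 'e': push. Stack: ce
  Read 'b': push. Stack: ceb
  Read 'a': push. Stack: ceba
  Read 'a': matches stack top 'a' => pop. Stack: ceb
  Read 'a': push. Stack: ceba
  Read 'c': push. Stack: cebac
  Read 'a': push. Stack: cebaca
  Read 'e': push. Stack: cebacae
Final stack: "cebacae" (length 7)

7


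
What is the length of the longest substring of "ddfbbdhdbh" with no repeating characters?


Input: "ddfbbdhdbh"
Sliding window (track last position of each char):
  Position 0 ('d'): window [0,0] length 1 -- new best
  Position 1 ('d'): repeat (last at 0), move window start to 1
  Position 1 ('d'): window [1,1] length 1
  Position 2 ('f'): window [1,2] length 2 -- new best
  Position 3 ('b'): window [1,3] length 3 -- new best
  Position 4 ('b'): repeat (last at 3), move window start to 4
  Position 4 ('b'): window [4,4] length 1
  Position 5 ('d'): window [4,5] length 2
  Position 6 ('h'): window [4,6] length 3
  Position 7 ('d'): repeat (last at 5), move window start to 6
  Position 7 ('d'): window [6,7] length 2
  Position 8 ('b'): window [6,8] length 3
  Position 9 ('h'): repeat (last at 6), move window start to 7
  Position 9 ('h'): window [7,9] length 3
Longest substring with no repeats: "dfb" with length 3

3


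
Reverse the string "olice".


Input: olice
Reading characters right to left:
  Position 4: 'e'
  Position 3: 'c'
  Position 2: 'i'
  Position 1: 'l'
  Position 0: 'o'
Reversed: ecilo

ecilo


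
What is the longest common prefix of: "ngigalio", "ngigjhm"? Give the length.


Words: ngigalio, ngigjhm
  Position 0: all 'n' => match
  Position 1: all 'g' => match
  Position 2: all 'i' => match
  Position 3: all 'g' => match
  Position 4: ('a', 'j') => mismatch, stop
LCP = "ngig" (length 4)

4


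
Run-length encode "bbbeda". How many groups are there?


Input: bbbeda
Scanning for consecutive runs:
  Group 1: 'b' x 3 (positions 0-2)
  Group 2: 'e' x 1 (positions 3-3)
  Group 3: 'd' x 1 (positions 4-4)
  Group 4: 'a' x 1 (positions 5-5)
Total groups: 4

4


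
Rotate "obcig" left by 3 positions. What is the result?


Input: "obcig", rotate left by 3
First 3 characters: "obc"
Remaining characters: "ig"
Concatenate remaining + first: "ig" + "obc" = "igobc"

igobc


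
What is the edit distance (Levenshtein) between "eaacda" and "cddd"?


Computing edit distance: "eaacda" -> "cddd"
DP table:
           c    d    d    d
      0    1    2    3    4
  e   1    1    2    3    4
  a   2    2    2    3    4
  a   3    3    3    3    4
  c   4    3    4    4    4
  d   5    4    3    4    4
  a   6    5    4    4    5
Edit distance = dp[6][4] = 5

5


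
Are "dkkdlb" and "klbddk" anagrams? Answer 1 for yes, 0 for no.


Strings: "dkkdlb", "klbddk"
Sorted first:  bddkkl
Sorted second: bddkkl
Sorted forms match => anagrams

1


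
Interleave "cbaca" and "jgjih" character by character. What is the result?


Interleaving "cbaca" and "jgjih":
  Position 0: 'c' from first, 'j' from second => "cj"
  Position 1: 'b' from first, 'g' from second => "bg"
  Position 2: 'a' from first, 'j' from second => "aj"
  Position 3: 'c' from first, 'i' from second => "ci"
  Position 4: 'a' from first, 'h' from second => "ah"
Result: cjbgajciah

cjbgajciah


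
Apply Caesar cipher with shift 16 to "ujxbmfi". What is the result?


Caesar cipher: shift "ujxbmfi" by 16
  'u' (pos 20) + 16 = pos 10 = 'k'
  'j' (pos 9) + 16 = pos 25 = 'z'
  'x' (pos 23) + 16 = pos 13 = 'n'
  'b' (pos 1) + 16 = pos 17 = 'r'
  'm' (pos 12) + 16 = pos 2 = 'c'
  'f' (pos 5) + 16 = pos 21 = 'v'
  'i' (pos 8) + 16 = pos 24 = 'y'
Result: kznrcvy

kznrcvy


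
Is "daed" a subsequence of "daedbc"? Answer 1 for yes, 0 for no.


Check if "daed" is a subsequence of "daedbc"
Greedy scan:
  Position 0 ('d'): matches sub[0] = 'd'
  Position 1 ('a'): matches sub[1] = 'a'
  Position 2 ('e'): matches sub[2] = 'e'
  Position 3 ('d'): matches sub[3] = 'd'
  Position 4 ('b'): no match needed
  Position 5 ('c'): no match needed
All 4 characters matched => is a subsequence

1


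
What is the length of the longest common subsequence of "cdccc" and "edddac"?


LCS of "cdccc" and "edddac"
DP table:
           e    d    d    d    a    c
      0    0    0    0    0    0    0
  c   0    0    0    0    0    0    1
  d   0    0    1    1    1    1    1
  c   0    0    1    1    1    1    2
  c   0    0    1    1    1    1    2
  c   0    0    1    1    1    1    2
LCS length = dp[5][6] = 2

2


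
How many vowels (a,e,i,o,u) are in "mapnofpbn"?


Input: mapnofpbn
Checking each character:
  'm' at position 0: consonant
  'a' at position 1: vowel (running total: 1)
  'p' at position 2: consonant
  'n' at position 3: consonant
  'o' at position 4: vowel (running total: 2)
  'f' at position 5: consonant
  'p' at position 6: consonant
  'b' at position 7: consonant
  'n' at position 8: consonant
Total vowels: 2

2


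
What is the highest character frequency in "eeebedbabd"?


Input: eeebedbabd
Character counts:
  'a': 1
  'b': 3
  'd': 2
  'e': 4
Maximum frequency: 4

4


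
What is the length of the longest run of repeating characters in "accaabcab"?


Input: "accaabcab"
Scanning for longest run:
  Position 1 ('c'): new char, reset run to 1
  Position 2 ('c'): continues run of 'c', length=2
  Position 3 ('a'): new char, reset run to 1
  Position 4 ('a'): continues run of 'a', length=2
  Position 5 ('b'): new char, reset run to 1
  Position 6 ('c'): new char, reset run to 1
  Position 7 ('a'): new char, reset run to 1
  Position 8 ('b'): new char, reset run to 1
Longest run: 'c' with length 2

2


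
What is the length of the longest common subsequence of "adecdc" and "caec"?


LCS of "adecdc" and "caec"
DP table:
           c    a    e    c
      0    0    0    0    0
  a   0    0    1    1    1
  d   0    0    1    1    1
  e   0    0    1    2    2
  c   0    1    1    2    3
  d   0    1    1    2    3
  c   0    1    1    2    3
LCS length = dp[6][4] = 3

3


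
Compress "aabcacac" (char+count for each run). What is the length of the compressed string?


Input: aabcacac
Runs:
  'a' x 2 => "a2"
  'b' x 1 => "b1"
  'c' x 1 => "c1"
  'a' x 1 => "a1"
  'c' x 1 => "c1"
  'a' x 1 => "a1"
  'c' x 1 => "c1"
Compressed: "a2b1c1a1c1a1c1"
Compressed length: 14

14


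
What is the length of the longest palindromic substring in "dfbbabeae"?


Input: "dfbbabeae"
Checking substrings for palindromes:
  [3:6] "bab" (len 3) => palindrome
  [6:9] "eae" (len 3) => palindrome
  [2:4] "bb" (len 2) => palindrome
Longest palindromic substring: "bab" with length 3

3


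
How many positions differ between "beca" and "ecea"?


Comparing "beca" and "ecea" position by position:
  Position 0: 'b' vs 'e' => DIFFER
  Position 1: 'e' vs 'c' => DIFFER
  Position 2: 'c' vs 'e' => DIFFER
  Position 3: 'a' vs 'a' => same
Positions that differ: 3

3


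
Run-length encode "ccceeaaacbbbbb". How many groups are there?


Input: ccceeaaacbbbbb
Scanning for consecutive runs:
  Group 1: 'c' x 3 (positions 0-2)
  Group 2: 'e' x 2 (positions 3-4)
  Group 3: 'a' x 3 (positions 5-7)
  Group 4: 'c' x 1 (positions 8-8)
  Group 5: 'b' x 5 (positions 9-13)
Total groups: 5

5


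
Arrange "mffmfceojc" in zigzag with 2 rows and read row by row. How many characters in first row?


Zigzag "mffmfceojc" into 2 rows:
Placing characters:
  'm' => row 0
  'f' => row 1
  'f' => row 0
  'm' => row 1
  'f' => row 0
  'c' => row 1
  'e' => row 0
  'o' => row 1
  'j' => row 0
  'c' => row 1
Rows:
  Row 0: "mffej"
  Row 1: "fmcoc"
First row length: 5

5


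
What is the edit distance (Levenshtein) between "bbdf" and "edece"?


Computing edit distance: "bbdf" -> "edece"
DP table:
           e    d    e    c    e
      0    1    2    3    4    5
  b   1    1    2    3    4    5
  b   2    2    2    3    4    5
  d   3    3    2    3    4    5
  f   4    4    3    3    4    5
Edit distance = dp[4][5] = 5

5


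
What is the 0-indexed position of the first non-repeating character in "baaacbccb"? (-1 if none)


Input: baaacbccb
Character frequencies:
  'a': 3
  'b': 3
  'c': 3
Scanning left to right for freq == 1:
  Position 0 ('b'): freq=3, skip
  Position 1 ('a'): freq=3, skip
  Position 2 ('a'): freq=3, skip
  Position 3 ('a'): freq=3, skip
  Position 4 ('c'): freq=3, skip
  Position 5 ('b'): freq=3, skip
  Position 6 ('c'): freq=3, skip
  Position 7 ('c'): freq=3, skip
  Position 8 ('b'): freq=3, skip
  No unique character found => answer = -1

-1


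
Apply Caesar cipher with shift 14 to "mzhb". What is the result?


Caesar cipher: shift "mzhb" by 14
  'm' (pos 12) + 14 = pos 0 = 'a'
  'z' (pos 25) + 14 = pos 13 = 'n'
  'h' (pos 7) + 14 = pos 21 = 'v'
  'b' (pos 1) + 14 = pos 15 = 'p'
Result: anvp

anvp


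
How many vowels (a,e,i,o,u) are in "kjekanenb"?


Input: kjekanenb
Checking each character:
  'k' at position 0: consonant
  'j' at position 1: consonant
  'e' at position 2: vowel (running total: 1)
  'k' at position 3: consonant
  'a' at position 4: vowel (running total: 2)
  'n' at position 5: consonant
  'e' at position 6: vowel (running total: 3)
  'n' at position 7: consonant
  'b' at position 8: consonant
Total vowels: 3

3


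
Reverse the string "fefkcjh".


Input: fefkcjh
Reading characters right to left:
  Position 6: 'h'
  Position 5: 'j'
  Position 4: 'c'
  Position 3: 'k'
  Position 2: 'f'
  Position 1: 'e'
  Position 0: 'f'
Reversed: hjckfef

hjckfef


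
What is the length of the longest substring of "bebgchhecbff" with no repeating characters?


Input: "bebgchhecbff"
Sliding window (track last position of each char):
  Position 0 ('b'): window [0,0] length 1 -- new best
  Position 1 ('e'): window [0,1] length 2 -- new best
  Position 2 ('b'): repeat (last at 0), move window start to 1
  Position 2 ('b'): window [1,2] length 2
  Position 3 ('g'): window [1,3] length 3 -- new best
  Position 4 ('c'): window [1,4] length 4 -- new best
  Position 5 ('h'): window [1,5] length 5 -- new best
  Position 6 ('h'): repeat (last at 5), move window start to 6
  Position 6 ('h'): window [6,6] length 1
  Position 7 ('e'): window [6,7] length 2
  Position 8 ('c'): window [6,8] length 3
  Position 9 ('b'): window [6,9] length 4
  Position 10 ('f'): window [6,10] length 5
  Position 11 ('f'): repeat (last at 10), move window start to 11
  Position 11 ('f'): window [11,11] length 1
Longest substring with no repeats: "ebgch" with length 5

5


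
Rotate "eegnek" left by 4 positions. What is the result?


Input: "eegnek", rotate left by 4
First 4 characters: "eegn"
Remaining characters: "ek"
Concatenate remaining + first: "ek" + "eegn" = "ekeegn"

ekeegn


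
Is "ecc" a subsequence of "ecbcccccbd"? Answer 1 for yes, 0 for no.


Check if "ecc" is a subsequence of "ecbcccccbd"
Greedy scan:
  Position 0 ('e'): matches sub[0] = 'e'
  Position 1 ('c'): matches sub[1] = 'c'
  Position 2 ('b'): no match needed
  Position 3 ('c'): matches sub[2] = 'c'
  Position 4 ('c'): no match needed
  Position 5 ('c'): no match needed
  Position 6 ('c'): no match needed
  Position 7 ('c'): no match needed
  Position 8 ('b'): no match needed
  Position 9 ('d'): no match needed
All 3 characters matched => is a subsequence

1


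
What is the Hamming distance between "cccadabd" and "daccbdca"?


Comparing "cccadabd" and "daccbdca" position by position:
  Position 0: 'c' vs 'd' => differ
  Position 1: 'c' vs 'a' => differ
  Position 2: 'c' vs 'c' => same
  Position 3: 'a' vs 'c' => differ
  Position 4: 'd' vs 'b' => differ
  Position 5: 'a' vs 'd' => differ
  Position 6: 'b' vs 'c' => differ
  Position 7: 'd' vs 'a' => differ
Total differences (Hamming distance): 7

7


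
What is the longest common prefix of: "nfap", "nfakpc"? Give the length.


Words: nfap, nfakpc
  Position 0: all 'n' => match
  Position 1: all 'f' => match
  Position 2: all 'a' => match
  Position 3: ('p', 'k') => mismatch, stop
LCP = "nfa" (length 3)

3


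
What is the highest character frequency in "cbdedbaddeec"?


Input: cbdedbaddeec
Character counts:
  'a': 1
  'b': 2
  'c': 2
  'd': 4
  'e': 3
Maximum frequency: 4

4


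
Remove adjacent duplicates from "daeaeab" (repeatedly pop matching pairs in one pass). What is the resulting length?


Input: daeaeab
Stack-based adjacent duplicate removal:
  Read 'd': push. Stack: d
  Read 'a': push. Stack: da
  Read 'e': push. Stack: dae
  Read 'a': push. Stack: daea
  Read 'e': push. Stack: daeae
  Read 'a': push. Stack: daeaea
  Read 'b': push. Stack: daeaeab
Final stack: "daeaeab" (length 7)

7


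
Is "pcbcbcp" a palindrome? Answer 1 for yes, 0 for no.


Input: pcbcbcp
Reversed: pcbcbcp
  Compare pos 0 ('p') with pos 6 ('p'): match
  Compare pos 1 ('c') with pos 5 ('c'): match
  Compare pos 2 ('b') with pos 4 ('b'): match
Result: palindrome

1


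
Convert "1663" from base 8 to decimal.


Input: "1663" in base 8
Positional expansion:
  Digit '1' (value 1) x 8^3 = 512
  Digit '6' (value 6) x 8^2 = 384
  Digit '6' (value 6) x 8^1 = 48
  Digit '3' (value 3) x 8^0 = 3
Sum = 947

947


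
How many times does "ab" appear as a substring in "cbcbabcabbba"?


Searching for "ab" in "cbcbabcabbba"
Scanning each position:
  Position 0: "cb" => no
  Position 1: "bc" => no
  Position 2: "cb" => no
  Position 3: "ba" => no
  Position 4: "ab" => MATCH
  Position 5: "bc" => no
  Position 6: "ca" => no
  Position 7: "ab" => MATCH
  Position 8: "bb" => no
  Position 9: "bb" => no
  Position 10: "ba" => no
Total occurrences: 2

2


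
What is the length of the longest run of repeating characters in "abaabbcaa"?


Input: "abaabbcaa"
Scanning for longest run:
  Position 1 ('b'): new char, reset run to 1
  Position 2 ('a'): new char, reset run to 1
  Position 3 ('a'): continues run of 'a', length=2
  Position 4 ('b'): new char, reset run to 1
  Position 5 ('b'): continues run of 'b', length=2
  Position 6 ('c'): new char, reset run to 1
  Position 7 ('a'): new char, reset run to 1
  Position 8 ('a'): continues run of 'a', length=2
Longest run: 'a' with length 2

2


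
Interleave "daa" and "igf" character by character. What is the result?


Interleaving "daa" and "igf":
  Position 0: 'd' from first, 'i' from second => "di"
  Position 1: 'a' from first, 'g' from second => "ag"
  Position 2: 'a' from first, 'f' from second => "af"
Result: diagaf

diagaf


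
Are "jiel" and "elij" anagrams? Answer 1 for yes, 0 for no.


Strings: "jiel", "elij"
Sorted first:  eijl
Sorted second: eijl
Sorted forms match => anagrams

1


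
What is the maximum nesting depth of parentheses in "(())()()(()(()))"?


Input: "(())()()(()(()))"
Tracking depth:
  Position 0 '(': depth becomes 1
  Position 1 '(': depth becomes 2
  Position 2 ')': depth becomes 1
  Position 3 ')': depth becomes 0
  Position 4 '(': depth becomes 1
  Position 5 ')': depth becomes 0
  Position 6 '(': depth becomes 1
  Position 7 ')': depth becomes 0
  Position 8 '(': depth becomes 1
  Position 9 '(': depth becomes 2
  Position 10 ')': depth becomes 1
  Position 11 '(': depth becomes 2
  Position 12 '(': depth becomes 3
  Position 13 ')': depth becomes 2
  Position 14 ')': depth becomes 1
  Position 15 ')': depth becomes 0
Maximum depth reached: 3

3


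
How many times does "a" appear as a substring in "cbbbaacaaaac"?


Searching for "a" in "cbbbaacaaaac"
Scanning each position:
  Position 0: "c" => no
  Position 1: "b" => no
  Position 2: "b" => no
  Position 3: "b" => no
  Position 4: "a" => MATCH
  Position 5: "a" => MATCH
  Position 6: "c" => no
  Position 7: "a" => MATCH
  Position 8: "a" => MATCH
  Position 9: "a" => MATCH
  Position 10: "a" => MATCH
  Position 11: "c" => no
Total occurrences: 6

6


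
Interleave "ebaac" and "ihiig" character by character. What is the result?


Interleaving "ebaac" and "ihiig":
  Position 0: 'e' from first, 'i' from second => "ei"
  Position 1: 'b' from first, 'h' from second => "bh"
  Position 2: 'a' from first, 'i' from second => "ai"
  Position 3: 'a' from first, 'i' from second => "ai"
  Position 4: 'c' from first, 'g' from second => "cg"
Result: eibhaiaicg

eibhaiaicg


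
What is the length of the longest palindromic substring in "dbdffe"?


Input: "dbdffe"
Checking substrings for palindromes:
  [0:3] "dbd" (len 3) => palindrome
  [3:5] "ff" (len 2) => palindrome
Longest palindromic substring: "dbd" with length 3

3


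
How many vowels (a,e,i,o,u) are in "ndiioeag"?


Input: ndiioeag
Checking each character:
  'n' at position 0: consonant
  'd' at position 1: consonant
  'i' at position 2: vowel (running total: 1)
  'i' at position 3: vowel (running total: 2)
  'o' at position 4: vowel (running total: 3)
  'e' at position 5: vowel (running total: 4)
  'a' at position 6: vowel (running total: 5)
  'g' at position 7: consonant
Total vowels: 5

5


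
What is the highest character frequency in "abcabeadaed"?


Input: abcabeadaed
Character counts:
  'a': 4
  'b': 2
  'c': 1
  'd': 2
  'e': 2
Maximum frequency: 4

4


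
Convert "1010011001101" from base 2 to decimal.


Input: "1010011001101" in base 2
Positional expansion:
  Digit '1' (value 1) x 2^12 = 4096
  Digit '0' (value 0) x 2^11 = 0
  Digit '1' (value 1) x 2^10 = 1024
  Digit '0' (value 0) x 2^9 = 0
  Digit '0' (value 0) x 2^8 = 0
  Digit '1' (value 1) x 2^7 = 128
  Digit '1' (value 1) x 2^6 = 64
  Digit '0' (value 0) x 2^5 = 0
  Digit '0' (value 0) x 2^4 = 0
  Digit '1' (value 1) x 2^3 = 8
  Digit '1' (value 1) x 2^2 = 4
  Digit '0' (value 0) x 2^1 = 0
  Digit '1' (value 1) x 2^0 = 1
Sum = 5325

5325
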